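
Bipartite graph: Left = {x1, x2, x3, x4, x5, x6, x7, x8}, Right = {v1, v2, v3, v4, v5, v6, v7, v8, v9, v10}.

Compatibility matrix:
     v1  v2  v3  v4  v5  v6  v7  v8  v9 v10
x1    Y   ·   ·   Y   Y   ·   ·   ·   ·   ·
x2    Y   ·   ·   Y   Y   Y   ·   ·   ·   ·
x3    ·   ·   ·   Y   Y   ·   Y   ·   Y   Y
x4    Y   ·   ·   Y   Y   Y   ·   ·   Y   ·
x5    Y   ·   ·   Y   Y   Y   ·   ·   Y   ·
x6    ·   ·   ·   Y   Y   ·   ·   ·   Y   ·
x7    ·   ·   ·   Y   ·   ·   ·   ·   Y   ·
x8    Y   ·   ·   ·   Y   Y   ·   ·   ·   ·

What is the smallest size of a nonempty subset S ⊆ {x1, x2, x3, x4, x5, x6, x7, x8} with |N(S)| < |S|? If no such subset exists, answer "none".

Take S = {x1, x2, x4, x5, x6, x7}. Its neighbourhood is {v1, v4, v5, v6, v9}, so |N(S)| = 5 < |S| = 6.
Every subset of size less than 6 has at least as many neighbours as members, so 6 is the minimum.

6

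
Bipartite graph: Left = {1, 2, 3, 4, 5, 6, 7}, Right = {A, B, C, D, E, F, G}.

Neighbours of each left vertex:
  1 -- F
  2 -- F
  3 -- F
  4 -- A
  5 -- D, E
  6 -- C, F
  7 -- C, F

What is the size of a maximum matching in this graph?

For example, pair 1–F, 4–A, 5–E, 6–C.
The set {1, 2, 3, 6, 7} has only 2 neighbours ({C, F}), so by Hall's theorem at most 4 of the 7 left vertices can be matched.

4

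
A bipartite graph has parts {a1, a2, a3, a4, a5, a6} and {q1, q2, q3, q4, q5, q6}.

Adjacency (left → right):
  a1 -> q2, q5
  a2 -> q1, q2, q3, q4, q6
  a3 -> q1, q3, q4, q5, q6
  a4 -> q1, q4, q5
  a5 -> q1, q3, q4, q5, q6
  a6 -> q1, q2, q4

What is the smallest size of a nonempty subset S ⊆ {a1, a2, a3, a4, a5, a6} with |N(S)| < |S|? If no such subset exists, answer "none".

A matching saturating every left vertex exists, for instance a1→q5, a2→q6, a3→q3, a4→q4, a5→q1, a6→q2.
By Hall's marriage theorem, this means |N(S)| ≥ |S| for every subset S, so no violating subset exists.

none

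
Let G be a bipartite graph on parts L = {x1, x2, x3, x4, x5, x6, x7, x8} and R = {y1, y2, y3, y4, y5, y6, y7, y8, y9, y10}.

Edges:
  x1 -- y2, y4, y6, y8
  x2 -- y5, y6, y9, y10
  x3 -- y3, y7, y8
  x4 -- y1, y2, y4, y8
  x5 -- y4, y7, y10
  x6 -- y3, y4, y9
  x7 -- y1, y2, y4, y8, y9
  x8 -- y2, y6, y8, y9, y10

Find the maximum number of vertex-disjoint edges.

8

A valid assignment of size 8: x1→y2, x2→y10, x3→y8, x4→y1, x5→y7, x6→y3, x7→y4, x8→y6.
This saturates every left vertex, so 8 is the maximum.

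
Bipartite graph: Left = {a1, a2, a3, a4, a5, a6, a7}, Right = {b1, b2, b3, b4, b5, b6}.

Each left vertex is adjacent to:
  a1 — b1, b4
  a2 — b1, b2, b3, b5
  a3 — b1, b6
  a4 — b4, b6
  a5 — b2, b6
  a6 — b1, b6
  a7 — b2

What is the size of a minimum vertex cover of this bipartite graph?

{a2, b1, b2, b4, b6} is a vertex cover of size 5: every edge has an endpoint in this set.
No smaller cover exists because a1–b4, a2–b3, a3–b1, a4–b6, a5–b2 is a matching of size 5, and a cover must include an endpoint of each of these disjoint edges (König's theorem).

5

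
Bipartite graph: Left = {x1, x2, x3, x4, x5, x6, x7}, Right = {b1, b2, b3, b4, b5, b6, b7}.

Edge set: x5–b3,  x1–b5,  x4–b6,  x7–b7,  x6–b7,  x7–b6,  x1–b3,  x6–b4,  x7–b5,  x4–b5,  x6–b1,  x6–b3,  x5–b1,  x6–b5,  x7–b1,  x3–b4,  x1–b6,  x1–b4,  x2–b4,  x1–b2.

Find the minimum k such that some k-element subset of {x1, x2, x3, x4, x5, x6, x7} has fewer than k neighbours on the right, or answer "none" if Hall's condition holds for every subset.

Take S = {x2, x3}. Its neighbourhood is {b4}, so |N(S)| = 1 < |S| = 2.
No single vertex violates Hall's condition since each has at least one neighbour, so 2 is the minimum.

2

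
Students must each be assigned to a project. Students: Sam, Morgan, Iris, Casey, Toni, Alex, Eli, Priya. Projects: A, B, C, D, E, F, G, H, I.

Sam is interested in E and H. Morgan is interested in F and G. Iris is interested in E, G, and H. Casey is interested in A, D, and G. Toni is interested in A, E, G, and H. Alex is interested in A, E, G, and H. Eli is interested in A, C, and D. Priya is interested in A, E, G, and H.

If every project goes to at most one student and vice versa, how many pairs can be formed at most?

7

A valid assignment of size 7: Sam→H, Morgan→F, Iris→G, Casey→D, Toni→A, Alex→E, Eli→C.
The set {Sam, Iris, Toni, Alex, Priya} has only 4 neighbours ({A, E, G, H}), so by Hall's theorem at most 7 of the 8 students can be matched.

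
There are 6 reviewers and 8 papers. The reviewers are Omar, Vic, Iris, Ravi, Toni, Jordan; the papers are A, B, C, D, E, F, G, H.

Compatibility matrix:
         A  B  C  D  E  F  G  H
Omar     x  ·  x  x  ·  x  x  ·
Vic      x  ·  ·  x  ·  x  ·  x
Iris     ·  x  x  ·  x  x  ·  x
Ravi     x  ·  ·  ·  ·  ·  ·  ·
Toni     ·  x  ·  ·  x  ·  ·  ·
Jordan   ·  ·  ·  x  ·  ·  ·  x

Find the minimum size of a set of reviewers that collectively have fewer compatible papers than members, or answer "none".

none

A matching saturating every reviewer exists, for instance Omar→G, Vic→F, Iris→E, Ravi→A, Toni→B, Jordan→D.
By Hall's marriage theorem, this means |N(S)| ≥ |S| for every subset S, so no violating subset exists.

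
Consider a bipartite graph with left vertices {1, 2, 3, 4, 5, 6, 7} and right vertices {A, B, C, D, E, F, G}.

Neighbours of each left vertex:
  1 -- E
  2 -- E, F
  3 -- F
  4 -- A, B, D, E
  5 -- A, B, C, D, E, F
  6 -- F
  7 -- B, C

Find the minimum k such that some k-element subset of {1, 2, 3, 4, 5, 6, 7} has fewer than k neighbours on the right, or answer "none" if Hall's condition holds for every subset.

2

Take S = {3, 6}. Its neighbourhood is {F}, so |N(S)| = 1 < |S| = 2.
No single vertex violates Hall's condition since each has at least one neighbour, so 2 is the minimum.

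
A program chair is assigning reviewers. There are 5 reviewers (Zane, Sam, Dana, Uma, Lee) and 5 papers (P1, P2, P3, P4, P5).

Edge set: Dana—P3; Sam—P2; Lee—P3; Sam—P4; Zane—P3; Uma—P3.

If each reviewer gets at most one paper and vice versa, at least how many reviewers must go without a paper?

A valid assignment of size 2: Zane→P3, Sam→P4.
The set {Zane, Dana, Uma, Lee} has only 1 neighbour ({P3}), so by Hall's theorem at most 2 of the 5 reviewers can be matched.
That matches 2 of the 5, leaving 3 unmatched; no matching can do better.

3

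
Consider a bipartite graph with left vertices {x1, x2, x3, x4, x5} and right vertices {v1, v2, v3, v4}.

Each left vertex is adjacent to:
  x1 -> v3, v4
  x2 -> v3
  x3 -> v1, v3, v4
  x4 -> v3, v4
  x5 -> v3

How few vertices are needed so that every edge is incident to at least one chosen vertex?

A maximum matching has 3 edges (e.g. x1–v4, x2–v3, x3–v1).
By König's theorem the minimum vertex cover has the same size. One such cover is {x3, v3, v4}.

3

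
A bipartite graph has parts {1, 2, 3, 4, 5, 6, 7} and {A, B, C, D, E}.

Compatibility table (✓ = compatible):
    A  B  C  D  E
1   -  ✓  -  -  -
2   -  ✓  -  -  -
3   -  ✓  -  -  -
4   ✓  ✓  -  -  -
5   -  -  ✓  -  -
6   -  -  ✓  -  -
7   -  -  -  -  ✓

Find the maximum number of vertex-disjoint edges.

4

For example, pair 1→B, 4→A, 5→C, 7→E.
The set {1, 2, 3, 5, 6} has only 2 neighbours ({B, C}), so by Hall's theorem at most 4 of the 7 left vertices can be matched.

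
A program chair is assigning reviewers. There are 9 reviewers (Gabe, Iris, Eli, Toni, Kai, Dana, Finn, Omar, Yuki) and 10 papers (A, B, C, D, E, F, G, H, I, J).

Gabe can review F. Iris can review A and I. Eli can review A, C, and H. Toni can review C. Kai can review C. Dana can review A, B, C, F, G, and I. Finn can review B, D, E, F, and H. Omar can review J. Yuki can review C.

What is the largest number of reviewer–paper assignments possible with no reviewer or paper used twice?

One maximum matching: Gabe–F, Iris–I, Eli–H, Toni–C, Dana–G, Finn–E, Omar–J.
The set {Toni, Kai, Yuki} has only 1 neighbour ({C}), so by Hall's theorem at most 7 of the 9 reviewers can be matched.

7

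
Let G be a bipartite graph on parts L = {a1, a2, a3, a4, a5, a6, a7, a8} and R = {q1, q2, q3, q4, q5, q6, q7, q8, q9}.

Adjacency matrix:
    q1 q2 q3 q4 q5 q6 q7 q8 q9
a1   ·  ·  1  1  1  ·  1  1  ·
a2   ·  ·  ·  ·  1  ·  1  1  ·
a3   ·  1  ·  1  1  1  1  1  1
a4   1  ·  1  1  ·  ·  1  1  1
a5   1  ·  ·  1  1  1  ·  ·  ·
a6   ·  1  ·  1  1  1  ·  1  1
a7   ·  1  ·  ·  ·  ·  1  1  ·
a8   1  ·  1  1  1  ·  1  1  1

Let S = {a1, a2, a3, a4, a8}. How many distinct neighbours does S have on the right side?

9

The union of neighbours of {a1, a2, a3, a4, a8} is {q1, q2, q3, q4, q5, q6, q7, q8, q9}, which has 9 elements.
Since |N(S)| = 9 ≥ |S| = 5, Hall's condition holds for this subset.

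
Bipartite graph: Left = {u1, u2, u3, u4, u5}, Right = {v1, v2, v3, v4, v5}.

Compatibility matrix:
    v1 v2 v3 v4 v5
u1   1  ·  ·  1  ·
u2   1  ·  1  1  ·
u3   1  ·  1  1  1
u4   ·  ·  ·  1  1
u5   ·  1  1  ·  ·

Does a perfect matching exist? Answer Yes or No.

For example, pair u1→v1, u2→v3, u3→v5, u4→v4, u5→v2.
Every left vertex is matched, so this is a perfect matching.

Yes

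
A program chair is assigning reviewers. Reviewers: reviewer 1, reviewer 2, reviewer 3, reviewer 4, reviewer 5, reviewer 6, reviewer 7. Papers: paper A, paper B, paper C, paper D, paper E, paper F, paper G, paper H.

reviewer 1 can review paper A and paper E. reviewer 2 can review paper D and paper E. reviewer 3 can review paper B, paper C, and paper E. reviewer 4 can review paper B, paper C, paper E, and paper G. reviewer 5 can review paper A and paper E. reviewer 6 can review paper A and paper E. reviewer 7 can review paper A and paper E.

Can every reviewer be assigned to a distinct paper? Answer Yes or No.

The set {reviewer 1, reviewer 5, reviewer 6, reviewer 7} has only 2 neighbours ({paper A, paper E}), so by Hall's theorem at most 5 of the 7 reviewers can be matched.
Hence no matching covers every reviewer.

No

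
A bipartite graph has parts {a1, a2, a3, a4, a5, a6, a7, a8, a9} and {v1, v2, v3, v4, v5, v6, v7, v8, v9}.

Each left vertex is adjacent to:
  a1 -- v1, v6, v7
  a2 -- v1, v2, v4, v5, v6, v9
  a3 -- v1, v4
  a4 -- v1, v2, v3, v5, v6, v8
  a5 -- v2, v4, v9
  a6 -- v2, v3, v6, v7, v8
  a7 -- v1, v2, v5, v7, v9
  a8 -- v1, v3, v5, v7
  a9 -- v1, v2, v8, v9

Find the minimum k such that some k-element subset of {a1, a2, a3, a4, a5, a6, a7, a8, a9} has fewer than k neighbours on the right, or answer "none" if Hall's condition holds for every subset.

none

A matching saturating every left vertex exists, for instance a1→v7, a2→v6, a3→v4, a4→v8, a5→v9, a6→v3, a7→v5, a8→v1, a9→v2.
By Hall's marriage theorem, this means |N(S)| ≥ |S| for every subset S, so no violating subset exists.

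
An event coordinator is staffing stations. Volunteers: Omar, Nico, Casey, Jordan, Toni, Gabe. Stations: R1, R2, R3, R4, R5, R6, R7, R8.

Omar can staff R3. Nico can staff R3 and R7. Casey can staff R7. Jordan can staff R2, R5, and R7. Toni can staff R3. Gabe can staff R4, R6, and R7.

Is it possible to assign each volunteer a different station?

The set {Omar, Nico, Casey, Toni} has only 2 neighbours ({R3, R7}), so by Hall's theorem at most 4 of the 6 volunteers can be matched.
Hence no matching covers every volunteer.

No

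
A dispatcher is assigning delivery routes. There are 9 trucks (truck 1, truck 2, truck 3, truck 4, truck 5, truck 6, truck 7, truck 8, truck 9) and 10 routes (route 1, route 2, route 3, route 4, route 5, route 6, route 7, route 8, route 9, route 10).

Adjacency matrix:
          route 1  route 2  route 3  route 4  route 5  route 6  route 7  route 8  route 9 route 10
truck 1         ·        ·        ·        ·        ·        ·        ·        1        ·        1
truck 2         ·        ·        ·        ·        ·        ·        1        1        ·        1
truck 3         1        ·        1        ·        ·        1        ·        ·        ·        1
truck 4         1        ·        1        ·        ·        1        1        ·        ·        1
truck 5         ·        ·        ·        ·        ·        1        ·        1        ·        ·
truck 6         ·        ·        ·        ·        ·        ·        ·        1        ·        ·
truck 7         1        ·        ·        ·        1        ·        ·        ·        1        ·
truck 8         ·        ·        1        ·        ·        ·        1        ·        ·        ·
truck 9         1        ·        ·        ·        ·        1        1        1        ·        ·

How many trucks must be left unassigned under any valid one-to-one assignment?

2

For example, pair truck 1–route 10, truck 2–route 7, truck 3–route 3, truck 4–route 1, truck 5–route 6, truck 6–route 8, truck 7–route 9.
The set {truck 1, truck 2, truck 3, truck 4, truck 5, truck 6, truck 8, truck 9} has only 6 neighbours ({route 1, route 10, route 3, route 6, route 7, route 8}), so by Hall's theorem at most 7 of the 9 trucks can be matched.
That matches 7 of the 9, leaving 2 unmatched; no matching can do better.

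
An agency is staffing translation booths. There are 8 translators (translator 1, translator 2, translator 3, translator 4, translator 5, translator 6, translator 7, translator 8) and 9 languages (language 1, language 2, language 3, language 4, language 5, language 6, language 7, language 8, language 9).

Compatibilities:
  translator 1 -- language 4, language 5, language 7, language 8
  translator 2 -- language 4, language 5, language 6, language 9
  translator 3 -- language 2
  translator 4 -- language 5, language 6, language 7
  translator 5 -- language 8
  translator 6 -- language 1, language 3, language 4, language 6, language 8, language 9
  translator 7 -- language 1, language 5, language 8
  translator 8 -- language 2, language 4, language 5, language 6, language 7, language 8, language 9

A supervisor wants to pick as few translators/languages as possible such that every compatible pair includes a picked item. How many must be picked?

{translator 1, translator 2, translator 3, translator 4, translator 5, translator 6, translator 7, translator 8} is a vertex cover of size 8: every edge has an endpoint in this set.
No smaller cover exists because translator 1–language 4, translator 2–language 9, translator 3–language 2, translator 4–language 6, translator 5–language 8, translator 6–language 3, translator 7–language 1, translator 8–language 7 is a matching of size 8, and a cover must include an endpoint of each of these disjoint edges (König's theorem).

8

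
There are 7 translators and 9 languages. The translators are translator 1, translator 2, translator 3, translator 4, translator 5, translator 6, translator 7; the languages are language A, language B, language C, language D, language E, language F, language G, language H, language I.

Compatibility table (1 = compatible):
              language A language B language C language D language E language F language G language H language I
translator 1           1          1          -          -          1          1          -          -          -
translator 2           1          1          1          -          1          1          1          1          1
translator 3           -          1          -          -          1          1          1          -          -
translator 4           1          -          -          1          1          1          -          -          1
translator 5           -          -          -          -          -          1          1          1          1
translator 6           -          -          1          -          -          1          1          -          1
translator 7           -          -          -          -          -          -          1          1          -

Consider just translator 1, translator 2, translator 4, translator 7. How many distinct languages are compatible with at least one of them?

9

The union of neighbours of {translator 1, translator 2, translator 4, translator 7} is {language A, language B, language C, language D, language E, language F, language G, language H, language I}, which has 9 elements.
Since |N(S)| = 9 ≥ |S| = 4, Hall's condition holds for this subset.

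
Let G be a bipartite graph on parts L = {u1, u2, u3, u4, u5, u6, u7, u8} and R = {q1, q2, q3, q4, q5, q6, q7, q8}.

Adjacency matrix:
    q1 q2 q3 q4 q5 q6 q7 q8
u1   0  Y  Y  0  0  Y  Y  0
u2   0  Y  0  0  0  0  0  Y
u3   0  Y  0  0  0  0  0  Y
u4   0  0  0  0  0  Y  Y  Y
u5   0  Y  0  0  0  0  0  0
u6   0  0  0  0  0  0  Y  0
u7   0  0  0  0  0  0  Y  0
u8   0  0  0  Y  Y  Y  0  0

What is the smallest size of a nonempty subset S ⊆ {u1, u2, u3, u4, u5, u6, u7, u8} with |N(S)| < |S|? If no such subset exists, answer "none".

2

Take S = {u6, u7}. Its neighbourhood is {q7}, so |N(S)| = 1 < |S| = 2.
No single vertex violates Hall's condition since each has at least one neighbour, so 2 is the minimum.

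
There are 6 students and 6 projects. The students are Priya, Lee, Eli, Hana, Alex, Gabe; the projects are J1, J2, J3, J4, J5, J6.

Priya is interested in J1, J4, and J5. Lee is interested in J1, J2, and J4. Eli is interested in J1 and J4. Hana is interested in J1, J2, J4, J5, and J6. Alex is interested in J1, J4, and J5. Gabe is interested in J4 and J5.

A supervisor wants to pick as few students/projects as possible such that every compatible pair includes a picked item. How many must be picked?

5

A maximum matching has 5 edges (e.g. Priya–J1, Lee–J2, Eli–J4, Hana–J6, Alex–J5).
By König's theorem the minimum vertex cover has the same size. One such cover is {Lee, Hana, J1, J4, J5}.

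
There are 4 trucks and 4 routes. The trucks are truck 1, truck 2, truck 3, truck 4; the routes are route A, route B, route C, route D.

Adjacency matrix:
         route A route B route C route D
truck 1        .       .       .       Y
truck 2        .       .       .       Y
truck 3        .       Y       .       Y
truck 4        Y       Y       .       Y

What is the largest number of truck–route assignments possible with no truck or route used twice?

3

For example, pair truck 1-route D, truck 3-route B, truck 4-route A.
The set {truck 1, truck 2} has only 1 neighbour ({route D}), so by Hall's theorem at most 3 of the 4 trucks can be matched.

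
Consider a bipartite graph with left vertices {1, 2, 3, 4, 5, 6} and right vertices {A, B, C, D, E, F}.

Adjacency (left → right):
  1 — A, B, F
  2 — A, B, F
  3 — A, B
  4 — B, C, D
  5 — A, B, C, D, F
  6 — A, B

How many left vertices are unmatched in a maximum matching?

1

A valid assignment of size 5: 1→A, 2→F, 3→B, 4→C, 5→D.
The set {1, 2, 3, 6} has only 3 neighbours ({A, B, F}), so by Hall's theorem at most 5 of the 6 left vertices can be matched.
That matches 5 of the 6, leaving 1 unmatched; no matching can do better.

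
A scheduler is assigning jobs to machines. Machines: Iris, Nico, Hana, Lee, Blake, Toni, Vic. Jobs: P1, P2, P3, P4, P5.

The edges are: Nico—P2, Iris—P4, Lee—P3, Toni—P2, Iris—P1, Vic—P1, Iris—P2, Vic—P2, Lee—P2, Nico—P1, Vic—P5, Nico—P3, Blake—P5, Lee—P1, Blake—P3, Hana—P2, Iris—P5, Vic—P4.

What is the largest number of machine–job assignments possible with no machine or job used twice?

5

A valid assignment of size 5: Iris–P4, Nico–P3, Hana–P2, Lee–P1, Blake–P5.
The set {Iris, Nico, Hana, Lee, Blake, Toni, Vic} has only 5 neighbours ({P1, P2, P3, P4, P5}), so by Hall's theorem at most 5 of the 7 machines can be matched.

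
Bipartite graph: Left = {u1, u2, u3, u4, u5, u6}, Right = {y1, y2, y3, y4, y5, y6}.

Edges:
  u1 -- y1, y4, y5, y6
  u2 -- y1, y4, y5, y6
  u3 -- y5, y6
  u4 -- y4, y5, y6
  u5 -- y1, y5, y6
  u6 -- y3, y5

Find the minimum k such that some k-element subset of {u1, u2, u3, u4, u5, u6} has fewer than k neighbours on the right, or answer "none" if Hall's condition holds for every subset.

Take S = {u1, u2, u3, u4, u5}. Its neighbourhood is {y1, y4, y5, y6}, so |N(S)| = 4 < |S| = 5.
Every subset of size less than 5 has at least as many neighbours as members, so 5 is the minimum.

5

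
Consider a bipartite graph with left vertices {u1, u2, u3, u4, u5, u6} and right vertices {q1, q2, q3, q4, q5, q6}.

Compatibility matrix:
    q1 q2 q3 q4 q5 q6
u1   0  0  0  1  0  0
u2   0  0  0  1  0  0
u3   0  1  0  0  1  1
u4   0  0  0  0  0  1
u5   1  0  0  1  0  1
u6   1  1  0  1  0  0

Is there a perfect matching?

The set {u1, u2} has only 1 neighbour ({q4}), so by Hall's theorem at most 5 of the 6 left vertices can be matched.
Hence no matching covers every left vertex.

No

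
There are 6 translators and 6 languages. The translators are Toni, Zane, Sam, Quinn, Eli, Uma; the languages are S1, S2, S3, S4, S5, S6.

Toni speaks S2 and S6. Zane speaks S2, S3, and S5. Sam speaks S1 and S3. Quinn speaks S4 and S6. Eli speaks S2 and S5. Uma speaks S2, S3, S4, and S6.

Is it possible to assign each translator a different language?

One maximum matching: Toni→S6, Zane→S3, Sam→S1, Quinn→S4, Eli→S5, Uma→S2.
All 6 translators are covered.

Yes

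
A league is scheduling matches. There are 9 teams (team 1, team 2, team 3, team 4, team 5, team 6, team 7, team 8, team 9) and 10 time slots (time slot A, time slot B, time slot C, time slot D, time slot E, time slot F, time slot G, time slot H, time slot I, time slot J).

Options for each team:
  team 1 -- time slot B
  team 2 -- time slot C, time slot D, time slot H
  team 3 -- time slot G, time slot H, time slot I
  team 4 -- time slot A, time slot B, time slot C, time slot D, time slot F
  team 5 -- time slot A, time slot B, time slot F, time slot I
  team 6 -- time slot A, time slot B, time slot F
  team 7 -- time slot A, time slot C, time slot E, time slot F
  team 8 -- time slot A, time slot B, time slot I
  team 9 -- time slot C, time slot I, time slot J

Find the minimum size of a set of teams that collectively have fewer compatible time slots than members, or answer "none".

none

A matching saturating every team exists, for instance team 1→time slot B, team 2→time slot H, team 3→time slot G, team 4→time slot D, team 5→time slot F, team 6→time slot A, team 7→time slot C, team 8→time slot I, team 9→time slot J.
By Hall's marriage theorem, this means |N(S)| ≥ |S| for every subset S, so no violating subset exists.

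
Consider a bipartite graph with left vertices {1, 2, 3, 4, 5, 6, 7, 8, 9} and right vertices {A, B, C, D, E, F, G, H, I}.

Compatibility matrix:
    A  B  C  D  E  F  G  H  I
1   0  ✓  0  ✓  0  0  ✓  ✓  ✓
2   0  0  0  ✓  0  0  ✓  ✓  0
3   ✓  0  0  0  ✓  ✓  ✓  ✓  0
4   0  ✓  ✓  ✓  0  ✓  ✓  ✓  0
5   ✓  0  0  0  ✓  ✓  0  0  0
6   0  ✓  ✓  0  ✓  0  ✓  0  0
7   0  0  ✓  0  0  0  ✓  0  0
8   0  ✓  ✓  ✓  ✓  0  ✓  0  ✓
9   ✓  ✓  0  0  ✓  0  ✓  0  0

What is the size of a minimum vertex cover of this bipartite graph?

9

{1, 2, 3, 4, 5, 6, 7, 8, 9} is a vertex cover of size 9: every edge has an endpoint in this set.
No smaller cover exists because 1–G, 2–D, 3–A, 4–H, 5–F, 6–E, 7–C, 8–I, 9–B is a matching of size 9, and a cover must include an endpoint of each of these disjoint edges (König's theorem).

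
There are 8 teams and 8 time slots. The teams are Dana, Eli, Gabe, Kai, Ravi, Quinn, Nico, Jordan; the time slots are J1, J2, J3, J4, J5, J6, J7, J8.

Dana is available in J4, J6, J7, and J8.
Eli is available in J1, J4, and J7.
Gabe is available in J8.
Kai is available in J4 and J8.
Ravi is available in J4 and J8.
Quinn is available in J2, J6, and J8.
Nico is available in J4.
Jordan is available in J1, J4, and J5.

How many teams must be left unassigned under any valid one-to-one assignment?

2

One maximum matching: Dana→J7, Eli→J1, Gabe→J8, Kai→J4, Quinn→J6, Jordan→J5.
The set {Gabe, Kai, Ravi, Nico} has only 2 neighbours ({J4, J8}), so by Hall's theorem at most 6 of the 8 teams can be matched.
That matches 6 of the 8, leaving 2 unmatched; no matching can do better.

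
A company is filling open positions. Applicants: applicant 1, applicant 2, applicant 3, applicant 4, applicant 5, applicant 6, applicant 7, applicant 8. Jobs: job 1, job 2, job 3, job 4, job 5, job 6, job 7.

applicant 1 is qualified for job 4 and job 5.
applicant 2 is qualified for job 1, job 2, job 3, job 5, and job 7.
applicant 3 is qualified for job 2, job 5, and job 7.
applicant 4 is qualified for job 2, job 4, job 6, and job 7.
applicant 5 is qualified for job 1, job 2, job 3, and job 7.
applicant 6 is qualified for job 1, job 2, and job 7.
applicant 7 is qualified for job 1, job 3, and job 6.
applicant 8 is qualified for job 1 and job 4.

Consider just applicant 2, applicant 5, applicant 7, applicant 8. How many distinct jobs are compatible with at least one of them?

7

The union of neighbours of {applicant 2, applicant 5, applicant 7, applicant 8} is {job 1, job 2, job 3, job 4, job 5, job 6, job 7}, which has 7 elements.
Since |N(S)| = 7 ≥ |S| = 4, Hall's condition holds for this subset.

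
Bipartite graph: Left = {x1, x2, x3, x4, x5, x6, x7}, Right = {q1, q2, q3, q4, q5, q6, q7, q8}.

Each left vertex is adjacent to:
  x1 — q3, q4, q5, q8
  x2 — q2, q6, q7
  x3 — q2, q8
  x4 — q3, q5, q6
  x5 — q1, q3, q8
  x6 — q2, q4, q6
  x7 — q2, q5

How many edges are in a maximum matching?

For example, pair x1→q4, x2→q7, x3→q8, x4→q5, x5→q3, x6→q6, x7→q2.
All 7 left vertices are matched, so no larger matching exists.

7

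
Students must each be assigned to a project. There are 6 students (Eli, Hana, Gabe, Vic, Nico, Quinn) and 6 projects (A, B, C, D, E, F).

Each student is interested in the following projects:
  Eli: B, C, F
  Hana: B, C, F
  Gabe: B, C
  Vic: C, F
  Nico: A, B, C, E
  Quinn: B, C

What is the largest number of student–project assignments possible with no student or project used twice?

4

One maximum matching: Eli→C, Hana→F, Gabe→B, Nico→E.
The set {Eli, Hana, Gabe, Vic, Quinn} has only 3 neighbours ({B, C, F}), so by Hall's theorem at most 4 of the 6 students can be matched.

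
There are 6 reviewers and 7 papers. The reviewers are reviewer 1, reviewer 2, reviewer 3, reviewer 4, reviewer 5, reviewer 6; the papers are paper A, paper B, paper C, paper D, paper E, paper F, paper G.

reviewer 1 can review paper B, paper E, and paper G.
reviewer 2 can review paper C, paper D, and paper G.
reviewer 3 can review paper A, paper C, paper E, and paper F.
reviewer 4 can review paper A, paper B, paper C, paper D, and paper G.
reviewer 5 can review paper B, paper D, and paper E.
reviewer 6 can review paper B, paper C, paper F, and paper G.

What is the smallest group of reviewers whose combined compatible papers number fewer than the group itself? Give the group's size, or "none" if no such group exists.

none

A matching saturating every reviewer exists, for instance reviewer 1→paper E, reviewer 2→paper G, reviewer 3→paper C, reviewer 4→paper A, reviewer 5→paper D, reviewer 6→paper B.
By Hall's marriage theorem, this means |N(S)| ≥ |S| for every subset S, so no violating subset exists.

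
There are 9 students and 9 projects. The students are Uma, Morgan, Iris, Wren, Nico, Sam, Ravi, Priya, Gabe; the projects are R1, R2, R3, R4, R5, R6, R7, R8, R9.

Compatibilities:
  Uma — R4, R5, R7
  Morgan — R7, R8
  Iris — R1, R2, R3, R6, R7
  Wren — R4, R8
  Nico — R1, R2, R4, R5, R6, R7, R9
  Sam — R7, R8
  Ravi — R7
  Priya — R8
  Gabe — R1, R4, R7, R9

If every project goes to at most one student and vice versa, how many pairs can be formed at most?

One maximum matching: Uma-R5, Morgan-R8, Iris-R3, Wren-R4, Nico-R6, Sam-R7, Gabe-R9.
The set {Morgan, Sam, Ravi, Priya} has only 2 neighbours ({R7, R8}), so by Hall's theorem at most 7 of the 9 students can be matched.

7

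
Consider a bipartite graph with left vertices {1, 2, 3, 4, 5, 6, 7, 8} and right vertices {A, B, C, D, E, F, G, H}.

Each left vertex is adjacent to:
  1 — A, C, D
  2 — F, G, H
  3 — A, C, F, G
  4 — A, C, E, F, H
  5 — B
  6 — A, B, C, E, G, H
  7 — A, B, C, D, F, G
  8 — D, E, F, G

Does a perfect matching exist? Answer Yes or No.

One maximum matching: 1–D, 2–H, 3–C, 4–A, 5–B, 6–G, 7–F, 8–E.
All 8 left vertices are covered.

Yes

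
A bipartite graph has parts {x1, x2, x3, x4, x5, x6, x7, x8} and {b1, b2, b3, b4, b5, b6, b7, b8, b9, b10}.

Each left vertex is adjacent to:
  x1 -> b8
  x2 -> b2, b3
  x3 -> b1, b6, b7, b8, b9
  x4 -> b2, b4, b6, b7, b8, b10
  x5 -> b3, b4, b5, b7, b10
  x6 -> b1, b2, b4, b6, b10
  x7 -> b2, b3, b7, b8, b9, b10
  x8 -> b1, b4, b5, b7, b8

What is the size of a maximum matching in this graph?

8

For example, pair x1-b8, x2-b3, x3-b1, x4-b4, x5-b5, x6-b6, x7-b2, x8-b7.
All 8 left vertices are matched, so no larger matching exists.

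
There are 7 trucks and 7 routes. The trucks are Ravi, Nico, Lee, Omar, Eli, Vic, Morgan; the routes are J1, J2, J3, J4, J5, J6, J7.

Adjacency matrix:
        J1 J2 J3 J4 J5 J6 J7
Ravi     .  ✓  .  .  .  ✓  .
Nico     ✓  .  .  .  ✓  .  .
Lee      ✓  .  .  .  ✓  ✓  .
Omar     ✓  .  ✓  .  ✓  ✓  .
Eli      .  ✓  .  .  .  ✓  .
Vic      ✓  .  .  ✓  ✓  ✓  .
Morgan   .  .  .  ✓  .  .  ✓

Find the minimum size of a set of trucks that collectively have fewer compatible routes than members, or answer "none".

none

A matching saturating every truck exists, for instance Ravi→J2, Nico→J1, Lee→J5, Omar→J3, Eli→J6, Vic→J4, Morgan→J7.
By Hall's marriage theorem, this means |N(S)| ≥ |S| for every subset S, so no violating subset exists.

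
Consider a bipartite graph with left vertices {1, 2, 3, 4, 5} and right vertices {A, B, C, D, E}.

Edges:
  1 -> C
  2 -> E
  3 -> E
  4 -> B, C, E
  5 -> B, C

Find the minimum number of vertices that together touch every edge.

A maximum matching has 3 edges (e.g. 1–C, 2–E, 4–B).
By König's theorem the minimum vertex cover has the same size. One such cover is {B, C, E}.

3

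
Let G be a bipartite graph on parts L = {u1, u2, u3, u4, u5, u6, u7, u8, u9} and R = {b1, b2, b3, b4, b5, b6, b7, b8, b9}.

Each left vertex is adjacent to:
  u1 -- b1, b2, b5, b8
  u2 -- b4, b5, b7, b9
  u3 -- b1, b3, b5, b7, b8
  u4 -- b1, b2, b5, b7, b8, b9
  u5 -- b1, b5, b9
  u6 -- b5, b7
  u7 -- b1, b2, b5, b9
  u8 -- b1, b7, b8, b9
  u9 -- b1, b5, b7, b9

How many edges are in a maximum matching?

8

A valid assignment of size 8: u1→b2, u2→b4, u3→b3, u4→b1, u5→b9, u6→b7, u7→b5, u8→b8.
The set {u1, u4, u5, u6, u7, u8, u9} has only 6 neighbours ({b1, b2, b5, b7, b8, b9}), so by Hall's theorem at most 8 of the 9 left vertices can be matched.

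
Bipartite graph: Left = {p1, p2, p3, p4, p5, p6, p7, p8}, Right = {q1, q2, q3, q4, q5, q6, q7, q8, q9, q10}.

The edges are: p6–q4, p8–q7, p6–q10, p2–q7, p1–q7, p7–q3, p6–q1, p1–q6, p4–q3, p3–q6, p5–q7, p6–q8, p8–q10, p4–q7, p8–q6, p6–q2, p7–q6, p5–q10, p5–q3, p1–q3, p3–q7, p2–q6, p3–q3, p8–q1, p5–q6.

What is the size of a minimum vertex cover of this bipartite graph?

{p5, p6, p8, q3, q6, q7} is a vertex cover of size 6: every edge has an endpoint in this set.
No smaller cover exists because p1–q3, p2–q7, p3–q6, p5–q10, p6–q4, p8–q1 is a matching of size 6, and a cover must include an endpoint of each of these disjoint edges (König's theorem).

6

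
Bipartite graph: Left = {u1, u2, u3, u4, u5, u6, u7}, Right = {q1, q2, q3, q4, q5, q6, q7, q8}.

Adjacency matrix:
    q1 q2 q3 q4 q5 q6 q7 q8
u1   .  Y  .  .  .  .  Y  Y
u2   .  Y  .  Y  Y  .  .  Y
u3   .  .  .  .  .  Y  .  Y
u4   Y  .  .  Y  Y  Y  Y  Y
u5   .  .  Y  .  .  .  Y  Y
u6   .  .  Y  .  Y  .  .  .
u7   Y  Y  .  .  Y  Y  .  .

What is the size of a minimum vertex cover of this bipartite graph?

7

The 7 edges u1–q2, u2–q5, u3–q8, u4–q4, u5–q7, u6–q3, u7–q6 form a matching, so any vertex cover needs at least 7 vertices (one per matched edge).
Conversely {u1, u2, u3, u4, u5, u6, u7} meets every edge and has exactly 7 vertices, so 7 is optimal.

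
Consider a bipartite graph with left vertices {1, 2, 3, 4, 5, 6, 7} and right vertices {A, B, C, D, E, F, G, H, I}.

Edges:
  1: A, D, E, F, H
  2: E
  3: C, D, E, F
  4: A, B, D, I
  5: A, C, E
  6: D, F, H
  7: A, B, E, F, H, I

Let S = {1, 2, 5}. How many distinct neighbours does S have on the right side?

The union of neighbours of {1, 2, 5} is {A, C, D, E, F, H}, which has 6 elements.
Since |N(S)| = 6 ≥ |S| = 3, Hall's condition holds for this subset.

6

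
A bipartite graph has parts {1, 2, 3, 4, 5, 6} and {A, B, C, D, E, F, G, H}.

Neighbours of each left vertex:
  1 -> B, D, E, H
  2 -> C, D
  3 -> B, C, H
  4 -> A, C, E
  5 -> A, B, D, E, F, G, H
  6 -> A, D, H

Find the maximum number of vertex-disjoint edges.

6

One maximum matching: 1–E, 2–C, 3–B, 4–A, 5–G, 6–D.
This saturates every left vertex, so 6 is the maximum.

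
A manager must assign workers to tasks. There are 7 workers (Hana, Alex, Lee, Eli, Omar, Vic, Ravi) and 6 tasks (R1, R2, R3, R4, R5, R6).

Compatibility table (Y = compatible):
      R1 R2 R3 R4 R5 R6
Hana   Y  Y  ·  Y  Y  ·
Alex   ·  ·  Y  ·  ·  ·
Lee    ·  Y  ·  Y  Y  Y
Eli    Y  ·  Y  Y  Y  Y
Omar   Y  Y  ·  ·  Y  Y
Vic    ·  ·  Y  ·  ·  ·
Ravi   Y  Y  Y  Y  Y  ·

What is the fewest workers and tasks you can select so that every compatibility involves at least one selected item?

6

A maximum matching has 6 edges (e.g. Hana–R5, Alex–R3, Lee–R4, Eli–R1, Omar–R6, Ravi–R2).
By König's theorem the minimum vertex cover has the same size. One such cover is {Hana, Lee, Eli, Omar, Ravi, R3}.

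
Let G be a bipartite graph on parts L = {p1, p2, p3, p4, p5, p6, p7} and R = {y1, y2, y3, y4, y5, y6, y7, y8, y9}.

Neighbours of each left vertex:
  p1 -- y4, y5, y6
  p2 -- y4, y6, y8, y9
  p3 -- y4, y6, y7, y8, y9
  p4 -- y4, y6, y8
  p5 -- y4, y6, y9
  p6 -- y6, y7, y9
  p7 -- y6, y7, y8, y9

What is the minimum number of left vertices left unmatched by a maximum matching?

One maximum matching: p1–y5, p2–y4, p3–y6, p4–y8, p5–y9, p6–y7.
The set {p2, p3, p4, p5, p6, p7} has only 5 neighbours ({y4, y6, y7, y8, y9}), so by Hall's theorem at most 6 of the 7 left vertices can be matched.
That matches 6 of the 7, leaving 1 unmatched; no matching can do better.

1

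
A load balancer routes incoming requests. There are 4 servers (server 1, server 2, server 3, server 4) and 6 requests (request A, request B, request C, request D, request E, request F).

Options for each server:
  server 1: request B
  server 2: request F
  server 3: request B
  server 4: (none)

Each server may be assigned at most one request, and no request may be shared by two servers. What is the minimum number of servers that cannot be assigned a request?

One maximum matching: server 1→request B, server 2→request F.
The set {server 1, server 3, server 4} has only 1 neighbour ({request B}), so by Hall's theorem at most 2 of the 4 servers can be matched.
That matches 2 of the 4, leaving 2 unmatched; no matching can do better.

2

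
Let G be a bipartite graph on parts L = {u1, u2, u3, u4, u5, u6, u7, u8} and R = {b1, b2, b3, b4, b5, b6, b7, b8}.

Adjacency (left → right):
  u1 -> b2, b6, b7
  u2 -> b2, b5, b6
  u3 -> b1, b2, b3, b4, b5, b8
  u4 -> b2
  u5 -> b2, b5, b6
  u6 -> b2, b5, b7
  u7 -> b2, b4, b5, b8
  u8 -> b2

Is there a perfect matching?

No

The set {u1, u2, u4, u5, u6, u8} has only 4 neighbours ({b2, b5, b6, b7}), so by Hall's theorem at most 6 of the 8 left vertices can be matched.
Hence no matching covers every left vertex.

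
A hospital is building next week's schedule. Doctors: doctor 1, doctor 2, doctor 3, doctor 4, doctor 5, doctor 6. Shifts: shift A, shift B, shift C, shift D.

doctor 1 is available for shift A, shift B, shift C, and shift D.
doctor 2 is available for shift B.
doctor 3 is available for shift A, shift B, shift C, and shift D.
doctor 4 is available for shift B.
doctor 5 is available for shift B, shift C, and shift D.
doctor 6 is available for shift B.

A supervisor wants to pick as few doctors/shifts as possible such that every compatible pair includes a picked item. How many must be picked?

A maximum matching has 4 edges (e.g. doctor 1–shift A, doctor 2–shift B, doctor 3–shift C, doctor 5–shift D).
By König's theorem the minimum vertex cover has the same size. One such cover is {doctor 1, doctor 3, doctor 5, shift B}.

4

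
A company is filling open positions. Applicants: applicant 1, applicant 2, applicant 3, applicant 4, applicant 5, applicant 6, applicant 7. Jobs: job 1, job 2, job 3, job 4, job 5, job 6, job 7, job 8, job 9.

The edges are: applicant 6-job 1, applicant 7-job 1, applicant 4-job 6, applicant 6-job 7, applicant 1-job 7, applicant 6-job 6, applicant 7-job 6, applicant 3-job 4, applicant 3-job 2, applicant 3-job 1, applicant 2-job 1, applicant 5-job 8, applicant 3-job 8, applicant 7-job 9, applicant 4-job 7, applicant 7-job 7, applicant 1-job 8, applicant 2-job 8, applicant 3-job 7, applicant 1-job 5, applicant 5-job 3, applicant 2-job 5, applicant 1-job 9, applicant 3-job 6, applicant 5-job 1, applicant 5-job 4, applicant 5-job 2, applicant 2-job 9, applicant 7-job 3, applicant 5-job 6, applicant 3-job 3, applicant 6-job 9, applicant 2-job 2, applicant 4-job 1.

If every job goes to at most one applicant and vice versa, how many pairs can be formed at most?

For example, pair applicant 1-job 8, applicant 2-job 5, applicant 3-job 7, applicant 4-job 6, applicant 5-job 4, applicant 6-job 1, applicant 7-job 9.
This saturates every applicant, so 7 is the maximum.

7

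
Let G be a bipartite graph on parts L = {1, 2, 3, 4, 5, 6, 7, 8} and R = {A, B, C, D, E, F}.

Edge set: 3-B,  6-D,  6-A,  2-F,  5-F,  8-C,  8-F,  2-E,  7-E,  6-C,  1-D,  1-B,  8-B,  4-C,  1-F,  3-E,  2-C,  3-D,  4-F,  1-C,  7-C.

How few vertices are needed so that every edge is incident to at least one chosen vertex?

{6, B, C, D, E, F} is a vertex cover of size 6: every edge has an endpoint in this set.
No smaller cover exists because 1–D, 2–E, 3–B, 4–C, 5–F, 6–A is a matching of size 6, and a cover must include an endpoint of each of these disjoint edges (König's theorem).

6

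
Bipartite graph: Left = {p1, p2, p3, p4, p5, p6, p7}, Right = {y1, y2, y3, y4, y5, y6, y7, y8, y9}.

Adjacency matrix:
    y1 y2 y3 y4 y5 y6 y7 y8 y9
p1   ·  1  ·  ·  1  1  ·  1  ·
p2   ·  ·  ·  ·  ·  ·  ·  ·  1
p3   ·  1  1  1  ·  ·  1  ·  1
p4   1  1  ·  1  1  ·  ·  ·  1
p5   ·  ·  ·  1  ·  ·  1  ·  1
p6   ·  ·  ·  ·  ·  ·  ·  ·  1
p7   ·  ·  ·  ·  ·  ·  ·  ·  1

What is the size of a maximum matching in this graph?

5

A valid assignment of size 5: p1–y8, p2–y9, p3–y4, p4–y1, p5–y7.
The set {p2, p6, p7} has only 1 neighbour ({y9}), so by Hall's theorem at most 5 of the 7 left vertices can be matched.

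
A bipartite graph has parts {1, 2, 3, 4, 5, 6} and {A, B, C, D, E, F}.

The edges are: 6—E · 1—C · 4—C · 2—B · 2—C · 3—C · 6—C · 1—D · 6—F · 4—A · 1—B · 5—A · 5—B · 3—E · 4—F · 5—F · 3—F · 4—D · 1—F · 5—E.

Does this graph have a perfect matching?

A valid assignment of size 6: 1–D, 2–B, 3–C, 4–A, 5–F, 6–E.
All 6 left vertices are covered.

Yes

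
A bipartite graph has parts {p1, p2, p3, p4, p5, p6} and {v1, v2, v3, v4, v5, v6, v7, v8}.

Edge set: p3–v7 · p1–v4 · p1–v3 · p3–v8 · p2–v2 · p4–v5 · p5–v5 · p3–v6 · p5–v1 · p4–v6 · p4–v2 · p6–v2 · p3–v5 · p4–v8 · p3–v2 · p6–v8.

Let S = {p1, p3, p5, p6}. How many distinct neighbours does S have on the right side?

8

The union of neighbours of {p1, p3, p5, p6} is {v1, v2, v3, v4, v5, v6, v7, v8}, which has 8 elements.
Since |N(S)| = 8 ≥ |S| = 4, Hall's condition holds for this subset.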